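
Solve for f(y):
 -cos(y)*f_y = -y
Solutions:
 f(y) = C1 + Integral(y/cos(y), y)


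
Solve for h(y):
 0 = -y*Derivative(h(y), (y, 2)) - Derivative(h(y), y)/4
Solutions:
 h(y) = C1 + C2*y^(3/4)


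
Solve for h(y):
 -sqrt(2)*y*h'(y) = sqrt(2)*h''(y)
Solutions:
 h(y) = C1 + C2*erf(sqrt(2)*y/2)


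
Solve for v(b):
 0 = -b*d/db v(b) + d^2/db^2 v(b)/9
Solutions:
 v(b) = C1 + C2*erfi(3*sqrt(2)*b/2)


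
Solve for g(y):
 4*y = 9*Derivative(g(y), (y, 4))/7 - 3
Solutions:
 g(y) = C1 + C2*y + C3*y^2 + C4*y^3 + 7*y^5/270 + 7*y^4/72


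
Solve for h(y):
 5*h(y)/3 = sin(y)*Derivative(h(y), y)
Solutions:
 h(y) = C1*(cos(y) - 1)^(5/6)/(cos(y) + 1)^(5/6)


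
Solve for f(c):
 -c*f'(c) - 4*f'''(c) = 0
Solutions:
 f(c) = C1 + Integral(C2*airyai(-2^(1/3)*c/2) + C3*airybi(-2^(1/3)*c/2), c)


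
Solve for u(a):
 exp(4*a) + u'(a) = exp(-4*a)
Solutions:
 u(a) = C1 - cosh(4*a)/2


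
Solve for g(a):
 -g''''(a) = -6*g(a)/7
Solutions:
 g(a) = C1*exp(-6^(1/4)*7^(3/4)*a/7) + C2*exp(6^(1/4)*7^(3/4)*a/7) + C3*sin(6^(1/4)*7^(3/4)*a/7) + C4*cos(6^(1/4)*7^(3/4)*a/7)


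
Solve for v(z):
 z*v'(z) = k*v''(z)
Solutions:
 v(z) = C1 + C2*erf(sqrt(2)*z*sqrt(-1/k)/2)/sqrt(-1/k)


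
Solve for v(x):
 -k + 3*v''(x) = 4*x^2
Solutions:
 v(x) = C1 + C2*x + k*x^2/6 + x^4/9


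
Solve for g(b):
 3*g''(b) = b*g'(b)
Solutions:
 g(b) = C1 + C2*erfi(sqrt(6)*b/6)


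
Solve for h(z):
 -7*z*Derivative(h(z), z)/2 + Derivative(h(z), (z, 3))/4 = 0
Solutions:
 h(z) = C1 + Integral(C2*airyai(14^(1/3)*z) + C3*airybi(14^(1/3)*z), z)


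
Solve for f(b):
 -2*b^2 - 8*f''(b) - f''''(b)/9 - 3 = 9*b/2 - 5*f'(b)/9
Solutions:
 f(b) = C1 + C2*exp(2^(1/3)*b*(-2^(1/3)*(5 + 7*sqrt(1129))^(1/3)/4 + 12/(5 + 7*sqrt(1129))^(1/3)))*sin(2^(1/3)*sqrt(3)*b*(12/(5 + 7*sqrt(1129))^(1/3) + 2^(1/3)*(5 + 7*sqrt(1129))^(1/3)/4)) + C3*exp(2^(1/3)*b*(-2^(1/3)*(5 + 7*sqrt(1129))^(1/3)/4 + 12/(5 + 7*sqrt(1129))^(1/3)))*cos(2^(1/3)*sqrt(3)*b*(12/(5 + 7*sqrt(1129))^(1/3) + 2^(1/3)*(5 + 7*sqrt(1129))^(1/3)/4)) + C4*exp(2^(1/3)*b*(-24/(5 + 7*sqrt(1129))^(1/3) + 2^(1/3)*(5 + 7*sqrt(1129))^(1/3)/2)) + 6*b^3/5 + 5589*b^2/100 + 201879*b/125


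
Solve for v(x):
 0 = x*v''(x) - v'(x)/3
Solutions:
 v(x) = C1 + C2*x^(4/3)


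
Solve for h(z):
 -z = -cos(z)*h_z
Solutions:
 h(z) = C1 + Integral(z/cos(z), z)


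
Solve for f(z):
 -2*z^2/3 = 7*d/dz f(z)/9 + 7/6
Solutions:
 f(z) = C1 - 2*z^3/7 - 3*z/2


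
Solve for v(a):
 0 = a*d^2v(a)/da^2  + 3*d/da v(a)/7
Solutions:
 v(a) = C1 + C2*a^(4/7)


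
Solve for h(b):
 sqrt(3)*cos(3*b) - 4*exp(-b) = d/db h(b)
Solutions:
 h(b) = C1 + sqrt(3)*sin(3*b)/3 + 4*exp(-b)


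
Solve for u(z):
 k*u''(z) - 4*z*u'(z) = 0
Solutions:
 u(z) = C1 + C2*erf(sqrt(2)*z*sqrt(-1/k))/sqrt(-1/k)


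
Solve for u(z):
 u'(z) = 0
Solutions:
 u(z) = C1


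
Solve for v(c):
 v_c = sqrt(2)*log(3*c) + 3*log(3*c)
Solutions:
 v(c) = C1 + sqrt(2)*c*log(c) + 3*c*log(c) - 3*c - sqrt(2)*c + c*log(3^(sqrt(2) + 3))


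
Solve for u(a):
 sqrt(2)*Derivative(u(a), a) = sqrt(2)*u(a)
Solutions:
 u(a) = C1*exp(a)


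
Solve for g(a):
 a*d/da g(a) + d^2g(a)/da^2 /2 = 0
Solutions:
 g(a) = C1 + C2*erf(a)


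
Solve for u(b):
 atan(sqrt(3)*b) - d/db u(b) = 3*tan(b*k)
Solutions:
 u(b) = C1 + b*atan(sqrt(3)*b) - 3*Piecewise((-log(cos(b*k))/k, Ne(k, 0)), (0, True)) - sqrt(3)*log(3*b^2 + 1)/6


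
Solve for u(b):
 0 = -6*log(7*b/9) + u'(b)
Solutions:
 u(b) = C1 + 6*b*log(b) - 6*b + b*log(117649/531441)


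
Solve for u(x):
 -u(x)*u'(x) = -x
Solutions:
 u(x) = -sqrt(C1 + x^2)
 u(x) = sqrt(C1 + x^2)


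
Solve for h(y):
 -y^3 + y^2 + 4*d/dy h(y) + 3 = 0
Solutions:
 h(y) = C1 + y^4/16 - y^3/12 - 3*y/4


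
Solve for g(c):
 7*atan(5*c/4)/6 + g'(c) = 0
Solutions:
 g(c) = C1 - 7*c*atan(5*c/4)/6 + 7*log(25*c^2 + 16)/15


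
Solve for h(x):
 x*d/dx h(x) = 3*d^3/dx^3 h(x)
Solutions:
 h(x) = C1 + Integral(C2*airyai(3^(2/3)*x/3) + C3*airybi(3^(2/3)*x/3), x)


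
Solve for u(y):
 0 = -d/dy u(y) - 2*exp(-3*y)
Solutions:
 u(y) = C1 + 2*exp(-3*y)/3


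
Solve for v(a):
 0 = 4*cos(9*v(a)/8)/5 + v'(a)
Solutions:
 4*a/5 - 4*log(sin(9*v(a)/8) - 1)/9 + 4*log(sin(9*v(a)/8) + 1)/9 = C1


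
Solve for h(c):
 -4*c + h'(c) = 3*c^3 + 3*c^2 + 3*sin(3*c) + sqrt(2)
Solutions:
 h(c) = C1 + 3*c^4/4 + c^3 + 2*c^2 + sqrt(2)*c - cos(3*c)


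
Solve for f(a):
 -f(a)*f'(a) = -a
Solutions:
 f(a) = -sqrt(C1 + a^2)
 f(a) = sqrt(C1 + a^2)


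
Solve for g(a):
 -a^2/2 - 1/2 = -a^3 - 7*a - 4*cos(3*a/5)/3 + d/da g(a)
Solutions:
 g(a) = C1 + a^4/4 - a^3/6 + 7*a^2/2 - a/2 + 20*sin(3*a/5)/9


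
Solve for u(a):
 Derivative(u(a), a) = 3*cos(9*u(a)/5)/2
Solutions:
 -3*a/2 - 5*log(sin(9*u(a)/5) - 1)/18 + 5*log(sin(9*u(a)/5) + 1)/18 = C1


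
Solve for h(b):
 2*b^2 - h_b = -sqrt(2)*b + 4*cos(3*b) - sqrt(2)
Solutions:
 h(b) = C1 + 2*b^3/3 + sqrt(2)*b^2/2 + sqrt(2)*b - 4*sin(3*b)/3


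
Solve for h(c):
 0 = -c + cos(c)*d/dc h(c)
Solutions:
 h(c) = C1 + Integral(c/cos(c), c)


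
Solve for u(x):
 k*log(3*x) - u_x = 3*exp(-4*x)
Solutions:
 u(x) = C1 + k*x*log(x) + k*x*(-1 + log(3)) + 3*exp(-4*x)/4


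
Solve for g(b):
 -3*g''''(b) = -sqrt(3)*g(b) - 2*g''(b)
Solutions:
 g(b) = C1*exp(-sqrt(3)*b*sqrt(1 + sqrt(1 + 3*sqrt(3)))/3) + C2*exp(sqrt(3)*b*sqrt(1 + sqrt(1 + 3*sqrt(3)))/3) + C3*sin(sqrt(3)*b*sqrt(-1 + sqrt(1 + 3*sqrt(3)))/3) + C4*cosh(sqrt(3)*b*sqrt(1 - sqrt(1 + 3*sqrt(3)))/3)


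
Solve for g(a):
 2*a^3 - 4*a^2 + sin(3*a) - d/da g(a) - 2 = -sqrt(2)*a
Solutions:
 g(a) = C1 + a^4/2 - 4*a^3/3 + sqrt(2)*a^2/2 - 2*a - cos(3*a)/3


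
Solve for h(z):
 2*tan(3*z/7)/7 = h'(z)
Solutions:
 h(z) = C1 - 2*log(cos(3*z/7))/3


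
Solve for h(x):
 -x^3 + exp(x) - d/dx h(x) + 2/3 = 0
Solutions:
 h(x) = C1 - x^4/4 + 2*x/3 + exp(x)


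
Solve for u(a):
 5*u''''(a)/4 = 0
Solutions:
 u(a) = C1 + C2*a + C3*a^2 + C4*a^3


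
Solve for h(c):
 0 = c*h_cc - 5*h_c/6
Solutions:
 h(c) = C1 + C2*c^(11/6)


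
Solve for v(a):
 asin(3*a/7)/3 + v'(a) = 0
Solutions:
 v(a) = C1 - a*asin(3*a/7)/3 - sqrt(49 - 9*a^2)/9


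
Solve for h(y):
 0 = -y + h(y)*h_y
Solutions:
 h(y) = -sqrt(C1 + y^2)
 h(y) = sqrt(C1 + y^2)


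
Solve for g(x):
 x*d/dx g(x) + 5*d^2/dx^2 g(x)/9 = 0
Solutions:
 g(x) = C1 + C2*erf(3*sqrt(10)*x/10)


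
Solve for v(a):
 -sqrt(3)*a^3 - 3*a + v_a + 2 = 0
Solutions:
 v(a) = C1 + sqrt(3)*a^4/4 + 3*a^2/2 - 2*a


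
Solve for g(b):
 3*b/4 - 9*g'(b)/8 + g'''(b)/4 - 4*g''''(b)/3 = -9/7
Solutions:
 g(b) = C1 + C2*exp(b*((24*sqrt(5178) + 1727)^(-1/3) + 2 + (24*sqrt(5178) + 1727)^(1/3))/32)*sin(sqrt(3)*b*(-(24*sqrt(5178) + 1727)^(1/3) + (24*sqrt(5178) + 1727)^(-1/3))/32) + C3*exp(b*((24*sqrt(5178) + 1727)^(-1/3) + 2 + (24*sqrt(5178) + 1727)^(1/3))/32)*cos(sqrt(3)*b*(-(24*sqrt(5178) + 1727)^(1/3) + (24*sqrt(5178) + 1727)^(-1/3))/32) + C4*exp(b*(-(24*sqrt(5178) + 1727)^(1/3) - 1/(24*sqrt(5178) + 1727)^(1/3) + 1)/16) + b^2/3 + 8*b/7


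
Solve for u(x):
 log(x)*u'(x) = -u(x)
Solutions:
 u(x) = C1*exp(-li(x))


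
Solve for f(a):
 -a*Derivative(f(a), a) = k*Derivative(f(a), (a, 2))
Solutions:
 f(a) = C1 + C2*sqrt(k)*erf(sqrt(2)*a*sqrt(1/k)/2)


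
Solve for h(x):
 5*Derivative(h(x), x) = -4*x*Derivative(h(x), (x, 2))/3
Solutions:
 h(x) = C1 + C2/x^(11/4)


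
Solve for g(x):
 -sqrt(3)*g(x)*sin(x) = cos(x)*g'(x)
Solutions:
 g(x) = C1*cos(x)^(sqrt(3))


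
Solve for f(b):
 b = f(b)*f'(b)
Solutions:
 f(b) = -sqrt(C1 + b^2)
 f(b) = sqrt(C1 + b^2)


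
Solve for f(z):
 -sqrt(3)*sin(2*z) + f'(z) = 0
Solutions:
 f(z) = C1 - sqrt(3)*cos(2*z)/2


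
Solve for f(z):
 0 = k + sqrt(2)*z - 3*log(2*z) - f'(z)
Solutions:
 f(z) = C1 + k*z + sqrt(2)*z^2/2 - 3*z*log(z) - z*log(8) + 3*z


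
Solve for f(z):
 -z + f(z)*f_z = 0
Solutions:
 f(z) = -sqrt(C1 + z^2)
 f(z) = sqrt(C1 + z^2)


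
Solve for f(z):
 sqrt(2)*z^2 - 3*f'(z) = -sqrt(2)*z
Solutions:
 f(z) = C1 + sqrt(2)*z^3/9 + sqrt(2)*z^2/6


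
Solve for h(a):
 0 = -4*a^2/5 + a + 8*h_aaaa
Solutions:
 h(a) = C1 + C2*a + C3*a^2 + C4*a^3 + a^6/3600 - a^5/960


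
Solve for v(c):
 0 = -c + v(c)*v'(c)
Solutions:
 v(c) = -sqrt(C1 + c^2)
 v(c) = sqrt(C1 + c^2)


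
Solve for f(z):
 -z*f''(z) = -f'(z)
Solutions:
 f(z) = C1 + C2*z^2


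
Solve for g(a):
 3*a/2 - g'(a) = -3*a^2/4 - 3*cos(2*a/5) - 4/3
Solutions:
 g(a) = C1 + a^3/4 + 3*a^2/4 + 4*a/3 + 15*sin(2*a/5)/2


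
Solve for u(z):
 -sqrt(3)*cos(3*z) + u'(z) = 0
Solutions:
 u(z) = C1 + sqrt(3)*sin(3*z)/3


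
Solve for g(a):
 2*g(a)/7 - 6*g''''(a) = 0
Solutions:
 g(a) = C1*exp(-21^(3/4)*a/21) + C2*exp(21^(3/4)*a/21) + C3*sin(21^(3/4)*a/21) + C4*cos(21^(3/4)*a/21)


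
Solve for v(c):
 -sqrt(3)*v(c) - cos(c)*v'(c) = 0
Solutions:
 v(c) = C1*(sin(c) - 1)^(sqrt(3)/2)/(sin(c) + 1)^(sqrt(3)/2)


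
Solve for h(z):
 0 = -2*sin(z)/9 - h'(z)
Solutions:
 h(z) = C1 + 2*cos(z)/9


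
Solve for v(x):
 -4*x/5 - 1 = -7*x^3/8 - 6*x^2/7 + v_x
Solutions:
 v(x) = C1 + 7*x^4/32 + 2*x^3/7 - 2*x^2/5 - x


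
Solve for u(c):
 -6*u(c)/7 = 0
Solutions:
 u(c) = 0


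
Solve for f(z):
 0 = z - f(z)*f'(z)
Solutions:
 f(z) = -sqrt(C1 + z^2)
 f(z) = sqrt(C1 + z^2)


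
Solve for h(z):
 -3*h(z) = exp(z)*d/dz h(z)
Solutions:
 h(z) = C1*exp(3*exp(-z))


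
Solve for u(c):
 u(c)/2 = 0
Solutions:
 u(c) = 0


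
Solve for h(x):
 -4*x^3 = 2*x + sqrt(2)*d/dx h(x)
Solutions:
 h(x) = C1 - sqrt(2)*x^4/2 - sqrt(2)*x^2/2


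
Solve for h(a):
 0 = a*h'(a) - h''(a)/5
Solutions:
 h(a) = C1 + C2*erfi(sqrt(10)*a/2)


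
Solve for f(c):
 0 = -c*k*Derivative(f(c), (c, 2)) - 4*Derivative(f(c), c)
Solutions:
 f(c) = C1 + c^(((re(k) - 4)*re(k) + im(k)^2)/(re(k)^2 + im(k)^2))*(C2*sin(4*log(c)*Abs(im(k))/(re(k)^2 + im(k)^2)) + C3*cos(4*log(c)*im(k)/(re(k)^2 + im(k)^2)))


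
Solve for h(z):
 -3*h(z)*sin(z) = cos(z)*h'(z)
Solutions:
 h(z) = C1*cos(z)^3


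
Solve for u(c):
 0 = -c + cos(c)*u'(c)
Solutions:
 u(c) = C1 + Integral(c/cos(c), c)


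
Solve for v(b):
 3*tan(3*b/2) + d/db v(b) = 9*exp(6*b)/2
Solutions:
 v(b) = C1 + 3*exp(6*b)/4 + 2*log(cos(3*b/2))


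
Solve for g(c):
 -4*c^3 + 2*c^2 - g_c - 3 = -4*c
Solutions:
 g(c) = C1 - c^4 + 2*c^3/3 + 2*c^2 - 3*c


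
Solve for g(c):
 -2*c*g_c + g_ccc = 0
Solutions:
 g(c) = C1 + Integral(C2*airyai(2^(1/3)*c) + C3*airybi(2^(1/3)*c), c)


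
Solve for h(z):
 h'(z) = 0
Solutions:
 h(z) = C1


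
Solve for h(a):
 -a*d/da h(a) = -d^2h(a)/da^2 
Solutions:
 h(a) = C1 + C2*erfi(sqrt(2)*a/2)


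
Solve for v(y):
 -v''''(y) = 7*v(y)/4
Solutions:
 v(y) = (C1*sin(7^(1/4)*y/2) + C2*cos(7^(1/4)*y/2))*exp(-7^(1/4)*y/2) + (C3*sin(7^(1/4)*y/2) + C4*cos(7^(1/4)*y/2))*exp(7^(1/4)*y/2)


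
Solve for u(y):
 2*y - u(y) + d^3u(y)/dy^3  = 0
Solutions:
 u(y) = C3*exp(y) + 2*y + (C1*sin(sqrt(3)*y/2) + C2*cos(sqrt(3)*y/2))*exp(-y/2)


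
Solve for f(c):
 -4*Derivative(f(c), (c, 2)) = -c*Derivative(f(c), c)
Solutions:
 f(c) = C1 + C2*erfi(sqrt(2)*c/4)


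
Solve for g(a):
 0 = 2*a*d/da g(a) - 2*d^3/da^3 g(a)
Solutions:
 g(a) = C1 + Integral(C2*airyai(a) + C3*airybi(a), a)


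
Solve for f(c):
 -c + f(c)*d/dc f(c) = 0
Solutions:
 f(c) = -sqrt(C1 + c^2)
 f(c) = sqrt(C1 + c^2)


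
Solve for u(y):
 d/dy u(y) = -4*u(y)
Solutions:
 u(y) = C1*exp(-4*y)


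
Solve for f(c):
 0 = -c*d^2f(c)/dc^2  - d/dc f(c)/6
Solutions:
 f(c) = C1 + C2*c^(5/6)


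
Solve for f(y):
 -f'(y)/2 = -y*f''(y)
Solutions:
 f(y) = C1 + C2*y^(3/2)


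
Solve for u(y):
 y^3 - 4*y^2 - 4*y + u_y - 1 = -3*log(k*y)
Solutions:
 u(y) = C1 - y^4/4 + 4*y^3/3 + 2*y^2 - 3*y*log(k*y) + 4*y


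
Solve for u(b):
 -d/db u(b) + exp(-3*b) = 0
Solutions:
 u(b) = C1 - exp(-3*b)/3


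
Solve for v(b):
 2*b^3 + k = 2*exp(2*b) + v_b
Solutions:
 v(b) = C1 + b^4/2 + b*k - exp(2*b)


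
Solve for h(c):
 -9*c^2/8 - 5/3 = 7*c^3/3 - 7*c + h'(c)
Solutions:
 h(c) = C1 - 7*c^4/12 - 3*c^3/8 + 7*c^2/2 - 5*c/3


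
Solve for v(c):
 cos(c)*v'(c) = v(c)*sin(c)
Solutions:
 v(c) = C1/cos(c)


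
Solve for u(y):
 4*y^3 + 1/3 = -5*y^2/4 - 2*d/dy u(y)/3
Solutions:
 u(y) = C1 - 3*y^4/2 - 5*y^3/8 - y/2


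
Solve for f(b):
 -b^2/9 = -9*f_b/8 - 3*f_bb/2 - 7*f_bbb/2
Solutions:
 f(b) = C1 + 8*b^3/243 - 32*b^2/243 - 64*b/243 + (C2*sin(3*sqrt(6)*b/14) + C3*cos(3*sqrt(6)*b/14))*exp(-3*b/14)


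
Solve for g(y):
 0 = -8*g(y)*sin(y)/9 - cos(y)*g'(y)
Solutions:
 g(y) = C1*cos(y)^(8/9)


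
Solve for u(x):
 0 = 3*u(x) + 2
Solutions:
 u(x) = -2/3


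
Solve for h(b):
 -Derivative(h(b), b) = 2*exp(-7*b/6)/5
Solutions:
 h(b) = C1 + 12*exp(-7*b/6)/35


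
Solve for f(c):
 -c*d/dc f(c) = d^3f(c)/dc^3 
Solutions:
 f(c) = C1 + Integral(C2*airyai(-c) + C3*airybi(-c), c)


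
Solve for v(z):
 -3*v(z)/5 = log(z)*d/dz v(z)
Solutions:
 v(z) = C1*exp(-3*li(z)/5)


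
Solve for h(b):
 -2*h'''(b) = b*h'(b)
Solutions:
 h(b) = C1 + Integral(C2*airyai(-2^(2/3)*b/2) + C3*airybi(-2^(2/3)*b/2), b)


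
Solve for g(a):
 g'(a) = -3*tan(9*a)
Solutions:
 g(a) = C1 + log(cos(9*a))/3


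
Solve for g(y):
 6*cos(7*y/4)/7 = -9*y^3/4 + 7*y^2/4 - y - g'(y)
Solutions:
 g(y) = C1 - 9*y^4/16 + 7*y^3/12 - y^2/2 - 24*sin(7*y/4)/49


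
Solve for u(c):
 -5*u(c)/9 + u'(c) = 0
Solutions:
 u(c) = C1*exp(5*c/9)


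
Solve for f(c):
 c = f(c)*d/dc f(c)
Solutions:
 f(c) = -sqrt(C1 + c^2)
 f(c) = sqrt(C1 + c^2)


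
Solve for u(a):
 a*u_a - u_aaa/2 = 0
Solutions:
 u(a) = C1 + Integral(C2*airyai(2^(1/3)*a) + C3*airybi(2^(1/3)*a), a)


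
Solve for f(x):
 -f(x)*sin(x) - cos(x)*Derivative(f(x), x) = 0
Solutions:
 f(x) = C1*cos(x)


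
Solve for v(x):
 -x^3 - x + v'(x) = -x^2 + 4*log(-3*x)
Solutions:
 v(x) = C1 + x^4/4 - x^3/3 + x^2/2 + 4*x*log(-x) + 4*x*(-1 + log(3))


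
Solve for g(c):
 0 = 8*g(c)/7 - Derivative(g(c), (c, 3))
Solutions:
 g(c) = C3*exp(2*7^(2/3)*c/7) + (C1*sin(sqrt(3)*7^(2/3)*c/7) + C2*cos(sqrt(3)*7^(2/3)*c/7))*exp(-7^(2/3)*c/7)


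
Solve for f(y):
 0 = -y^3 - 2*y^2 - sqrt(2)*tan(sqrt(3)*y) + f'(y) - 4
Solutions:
 f(y) = C1 + y^4/4 + 2*y^3/3 + 4*y - sqrt(6)*log(cos(sqrt(3)*y))/3


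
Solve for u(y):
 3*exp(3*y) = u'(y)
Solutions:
 u(y) = C1 + exp(3*y)


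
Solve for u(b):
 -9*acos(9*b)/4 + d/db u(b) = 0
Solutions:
 u(b) = C1 + 9*b*acos(9*b)/4 - sqrt(1 - 81*b^2)/4


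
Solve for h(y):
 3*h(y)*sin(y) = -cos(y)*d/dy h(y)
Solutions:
 h(y) = C1*cos(y)^3


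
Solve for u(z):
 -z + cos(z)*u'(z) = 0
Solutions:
 u(z) = C1 + Integral(z/cos(z), z)


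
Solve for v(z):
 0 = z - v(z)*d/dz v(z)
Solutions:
 v(z) = -sqrt(C1 + z^2)
 v(z) = sqrt(C1 + z^2)


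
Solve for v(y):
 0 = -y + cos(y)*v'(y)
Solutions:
 v(y) = C1 + Integral(y/cos(y), y)


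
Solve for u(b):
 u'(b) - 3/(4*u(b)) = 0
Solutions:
 u(b) = -sqrt(C1 + 6*b)/2
 u(b) = sqrt(C1 + 6*b)/2


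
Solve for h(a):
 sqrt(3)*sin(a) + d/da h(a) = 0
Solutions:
 h(a) = C1 + sqrt(3)*cos(a)


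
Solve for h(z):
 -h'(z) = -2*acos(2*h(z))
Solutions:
 Integral(1/acos(2*_y), (_y, h(z))) = C1 + 2*z


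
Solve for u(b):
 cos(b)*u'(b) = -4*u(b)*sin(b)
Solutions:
 u(b) = C1*cos(b)^4


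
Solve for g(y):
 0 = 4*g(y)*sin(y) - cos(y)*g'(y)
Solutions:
 g(y) = C1/cos(y)^4


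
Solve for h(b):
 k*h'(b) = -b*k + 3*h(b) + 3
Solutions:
 h(b) = C1*exp(3*b/k) + b*k/3 + k^2/9 - 1


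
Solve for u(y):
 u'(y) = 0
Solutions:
 u(y) = C1


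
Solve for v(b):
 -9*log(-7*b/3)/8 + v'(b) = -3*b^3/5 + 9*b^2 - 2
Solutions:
 v(b) = C1 - 3*b^4/20 + 3*b^3 + 9*b*log(-b)/8 + b*(-25 - 9*log(3) + 9*log(7))/8


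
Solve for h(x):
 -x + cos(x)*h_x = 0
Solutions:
 h(x) = C1 + Integral(x/cos(x), x)


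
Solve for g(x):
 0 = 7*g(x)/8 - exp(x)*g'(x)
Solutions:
 g(x) = C1*exp(-7*exp(-x)/8)


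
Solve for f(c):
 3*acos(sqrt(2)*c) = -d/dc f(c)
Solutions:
 f(c) = C1 - 3*c*acos(sqrt(2)*c) + 3*sqrt(2)*sqrt(1 - 2*c^2)/2


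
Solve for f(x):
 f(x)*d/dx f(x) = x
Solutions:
 f(x) = -sqrt(C1 + x^2)
 f(x) = sqrt(C1 + x^2)


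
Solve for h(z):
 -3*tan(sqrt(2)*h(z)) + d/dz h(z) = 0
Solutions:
 h(z) = sqrt(2)*(pi - asin(C1*exp(3*sqrt(2)*z)))/2
 h(z) = sqrt(2)*asin(C1*exp(3*sqrt(2)*z))/2


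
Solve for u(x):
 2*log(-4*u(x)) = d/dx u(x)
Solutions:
 -Integral(1/(log(-_y) + 2*log(2)), (_y, u(x)))/2 = C1 - x


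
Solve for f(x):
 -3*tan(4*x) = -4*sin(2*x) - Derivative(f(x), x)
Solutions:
 f(x) = C1 - 3*log(cos(4*x))/4 + 2*cos(2*x)


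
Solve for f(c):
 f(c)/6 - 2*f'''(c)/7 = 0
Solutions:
 f(c) = C3*exp(126^(1/3)*c/6) + (C1*sin(14^(1/3)*3^(1/6)*c/4) + C2*cos(14^(1/3)*3^(1/6)*c/4))*exp(-126^(1/3)*c/12)


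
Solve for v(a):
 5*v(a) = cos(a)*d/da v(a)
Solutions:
 v(a) = C1*sqrt(sin(a) + 1)*(sin(a)^2 + 2*sin(a) + 1)/(sqrt(sin(a) - 1)*(sin(a)^2 - 2*sin(a) + 1))


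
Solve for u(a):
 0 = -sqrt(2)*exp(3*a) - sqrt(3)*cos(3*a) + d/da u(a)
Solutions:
 u(a) = C1 + sqrt(2)*exp(3*a)/3 + sqrt(3)*sin(3*a)/3


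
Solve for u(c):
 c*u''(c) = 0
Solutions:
 u(c) = C1 + C2*c


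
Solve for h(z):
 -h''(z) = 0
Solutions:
 h(z) = C1 + C2*z


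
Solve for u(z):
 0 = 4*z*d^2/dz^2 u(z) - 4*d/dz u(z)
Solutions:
 u(z) = C1 + C2*z^2


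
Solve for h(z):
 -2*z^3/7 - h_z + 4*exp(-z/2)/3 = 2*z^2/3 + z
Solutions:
 h(z) = C1 - z^4/14 - 2*z^3/9 - z^2/2 - 8*exp(-z/2)/3


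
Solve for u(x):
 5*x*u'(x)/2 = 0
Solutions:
 u(x) = C1


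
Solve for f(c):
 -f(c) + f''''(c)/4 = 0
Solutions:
 f(c) = C1*exp(-sqrt(2)*c) + C2*exp(sqrt(2)*c) + C3*sin(sqrt(2)*c) + C4*cos(sqrt(2)*c)


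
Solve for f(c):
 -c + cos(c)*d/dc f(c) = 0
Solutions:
 f(c) = C1 + Integral(c/cos(c), c)


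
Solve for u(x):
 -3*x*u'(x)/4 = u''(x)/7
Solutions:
 u(x) = C1 + C2*erf(sqrt(42)*x/4)


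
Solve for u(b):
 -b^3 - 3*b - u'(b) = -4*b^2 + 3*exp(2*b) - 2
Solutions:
 u(b) = C1 - b^4/4 + 4*b^3/3 - 3*b^2/2 + 2*b - 3*exp(2*b)/2


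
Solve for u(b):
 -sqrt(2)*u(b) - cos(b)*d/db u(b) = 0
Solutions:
 u(b) = C1*(sin(b) - 1)^(sqrt(2)/2)/(sin(b) + 1)^(sqrt(2)/2)


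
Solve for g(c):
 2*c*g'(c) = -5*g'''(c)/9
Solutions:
 g(c) = C1 + Integral(C2*airyai(-18^(1/3)*5^(2/3)*c/5) + C3*airybi(-18^(1/3)*5^(2/3)*c/5), c)


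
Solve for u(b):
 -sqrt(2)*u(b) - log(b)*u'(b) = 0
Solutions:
 u(b) = C1*exp(-sqrt(2)*li(b))


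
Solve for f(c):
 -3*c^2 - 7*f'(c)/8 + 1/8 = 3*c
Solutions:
 f(c) = C1 - 8*c^3/7 - 12*c^2/7 + c/7


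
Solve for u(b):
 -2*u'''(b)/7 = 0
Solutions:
 u(b) = C1 + C2*b + C3*b^2


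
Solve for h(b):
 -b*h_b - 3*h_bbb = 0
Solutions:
 h(b) = C1 + Integral(C2*airyai(-3^(2/3)*b/3) + C3*airybi(-3^(2/3)*b/3), b)


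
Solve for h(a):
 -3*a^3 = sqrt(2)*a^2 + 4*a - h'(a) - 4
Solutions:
 h(a) = C1 + 3*a^4/4 + sqrt(2)*a^3/3 + 2*a^2 - 4*a


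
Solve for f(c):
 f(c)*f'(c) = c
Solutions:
 f(c) = -sqrt(C1 + c^2)
 f(c) = sqrt(C1 + c^2)


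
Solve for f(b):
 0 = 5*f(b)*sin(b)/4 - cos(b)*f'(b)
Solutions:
 f(b) = C1/cos(b)^(5/4)


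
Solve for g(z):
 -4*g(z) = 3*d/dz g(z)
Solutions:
 g(z) = C1*exp(-4*z/3)


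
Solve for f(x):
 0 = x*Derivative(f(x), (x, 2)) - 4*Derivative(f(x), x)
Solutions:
 f(x) = C1 + C2*x^5


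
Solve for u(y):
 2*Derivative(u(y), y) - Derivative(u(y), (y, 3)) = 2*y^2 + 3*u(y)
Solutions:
 u(y) = C1*exp(6^(1/3)*y*(4*3^(1/3)/(sqrt(633) + 27)^(1/3) + 2^(1/3)*(sqrt(633) + 27)^(1/3))/12)*sin(2^(1/3)*3^(1/6)*y*(-2^(1/3)*3^(2/3)*(sqrt(633) + 27)^(1/3)/12 + (sqrt(633) + 27)^(-1/3))) + C2*exp(6^(1/3)*y*(4*3^(1/3)/(sqrt(633) + 27)^(1/3) + 2^(1/3)*(sqrt(633) + 27)^(1/3))/12)*cos(2^(1/3)*3^(1/6)*y*(-2^(1/3)*3^(2/3)*(sqrt(633) + 27)^(1/3)/12 + (sqrt(633) + 27)^(-1/3))) + C3*exp(-6^(1/3)*y*(4*3^(1/3)/(sqrt(633) + 27)^(1/3) + 2^(1/3)*(sqrt(633) + 27)^(1/3))/6) - 2*y^2/3 - 8*y/9 - 16/27


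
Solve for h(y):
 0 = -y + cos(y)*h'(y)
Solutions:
 h(y) = C1 + Integral(y/cos(y), y)


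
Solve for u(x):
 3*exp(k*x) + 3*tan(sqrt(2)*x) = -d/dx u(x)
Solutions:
 u(x) = C1 - 3*Piecewise((exp(k*x)/k, Ne(k, 0)), (x, True)) + 3*sqrt(2)*log(cos(sqrt(2)*x))/2


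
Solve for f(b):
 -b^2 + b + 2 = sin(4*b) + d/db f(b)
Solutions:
 f(b) = C1 - b^3/3 + b^2/2 + 2*b + cos(4*b)/4


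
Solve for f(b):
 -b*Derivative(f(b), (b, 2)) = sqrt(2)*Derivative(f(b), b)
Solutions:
 f(b) = C1 + C2*b^(1 - sqrt(2))


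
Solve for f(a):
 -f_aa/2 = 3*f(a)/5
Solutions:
 f(a) = C1*sin(sqrt(30)*a/5) + C2*cos(sqrt(30)*a/5)


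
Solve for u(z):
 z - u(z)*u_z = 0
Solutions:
 u(z) = -sqrt(C1 + z^2)
 u(z) = sqrt(C1 + z^2)


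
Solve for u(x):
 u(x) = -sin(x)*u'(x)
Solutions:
 u(x) = C1*sqrt(cos(x) + 1)/sqrt(cos(x) - 1)


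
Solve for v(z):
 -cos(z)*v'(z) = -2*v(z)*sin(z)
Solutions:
 v(z) = C1/cos(z)^2


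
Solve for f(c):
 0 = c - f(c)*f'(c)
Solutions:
 f(c) = -sqrt(C1 + c^2)
 f(c) = sqrt(C1 + c^2)


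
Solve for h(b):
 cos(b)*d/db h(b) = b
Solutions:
 h(b) = C1 + Integral(b/cos(b), b)


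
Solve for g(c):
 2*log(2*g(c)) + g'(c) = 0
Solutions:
 Integral(1/(log(_y) + log(2)), (_y, g(c)))/2 = C1 - c


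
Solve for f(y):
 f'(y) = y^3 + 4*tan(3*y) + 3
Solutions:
 f(y) = C1 + y^4/4 + 3*y - 4*log(cos(3*y))/3


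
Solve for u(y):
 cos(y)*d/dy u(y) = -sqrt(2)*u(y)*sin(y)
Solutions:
 u(y) = C1*cos(y)^(sqrt(2))


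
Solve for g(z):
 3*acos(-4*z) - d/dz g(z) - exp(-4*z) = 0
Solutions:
 g(z) = C1 + 3*z*acos(-4*z) + 3*sqrt(1 - 16*z^2)/4 + exp(-4*z)/4


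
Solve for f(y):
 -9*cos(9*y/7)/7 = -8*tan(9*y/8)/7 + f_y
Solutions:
 f(y) = C1 - 64*log(cos(9*y/8))/63 - sin(9*y/7)


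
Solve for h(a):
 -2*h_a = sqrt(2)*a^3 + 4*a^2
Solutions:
 h(a) = C1 - sqrt(2)*a^4/8 - 2*a^3/3


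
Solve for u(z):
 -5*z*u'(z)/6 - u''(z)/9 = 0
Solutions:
 u(z) = C1 + C2*erf(sqrt(15)*z/2)


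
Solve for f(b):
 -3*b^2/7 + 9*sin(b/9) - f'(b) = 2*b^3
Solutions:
 f(b) = C1 - b^4/2 - b^3/7 - 81*cos(b/9)


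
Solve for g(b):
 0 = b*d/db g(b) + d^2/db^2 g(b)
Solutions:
 g(b) = C1 + C2*erf(sqrt(2)*b/2)


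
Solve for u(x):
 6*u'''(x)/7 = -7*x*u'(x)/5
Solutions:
 u(x) = C1 + Integral(C2*airyai(-210^(2/3)*x/30) + C3*airybi(-210^(2/3)*x/30), x)


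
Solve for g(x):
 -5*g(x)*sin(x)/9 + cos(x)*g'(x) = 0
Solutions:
 g(x) = C1/cos(x)^(5/9)


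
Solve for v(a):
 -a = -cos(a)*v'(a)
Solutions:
 v(a) = C1 + Integral(a/cos(a), a)


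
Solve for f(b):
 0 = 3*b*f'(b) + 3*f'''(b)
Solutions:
 f(b) = C1 + Integral(C2*airyai(-b) + C3*airybi(-b), b)


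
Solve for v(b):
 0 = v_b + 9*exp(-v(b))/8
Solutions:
 v(b) = log(C1 - 9*b/8)


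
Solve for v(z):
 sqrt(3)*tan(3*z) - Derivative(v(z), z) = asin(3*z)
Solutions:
 v(z) = C1 - z*asin(3*z) - sqrt(1 - 9*z^2)/3 - sqrt(3)*log(cos(3*z))/3


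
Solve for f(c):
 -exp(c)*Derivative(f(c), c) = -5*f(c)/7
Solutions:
 f(c) = C1*exp(-5*exp(-c)/7)


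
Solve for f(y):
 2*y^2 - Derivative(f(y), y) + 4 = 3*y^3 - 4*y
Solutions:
 f(y) = C1 - 3*y^4/4 + 2*y^3/3 + 2*y^2 + 4*y


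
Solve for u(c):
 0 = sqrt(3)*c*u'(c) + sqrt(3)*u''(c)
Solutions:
 u(c) = C1 + C2*erf(sqrt(2)*c/2)


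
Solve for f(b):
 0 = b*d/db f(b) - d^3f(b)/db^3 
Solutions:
 f(b) = C1 + Integral(C2*airyai(b) + C3*airybi(b), b)


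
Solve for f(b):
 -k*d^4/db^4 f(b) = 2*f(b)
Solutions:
 f(b) = C1*exp(-2^(1/4)*b*(-1/k)^(1/4)) + C2*exp(2^(1/4)*b*(-1/k)^(1/4)) + C3*exp(-2^(1/4)*I*b*(-1/k)^(1/4)) + C4*exp(2^(1/4)*I*b*(-1/k)^(1/4))


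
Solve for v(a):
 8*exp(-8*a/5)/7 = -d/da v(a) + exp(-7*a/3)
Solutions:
 v(a) = C1 - 3*exp(-7*a/3)/7 + 5*exp(-8*a/5)/7


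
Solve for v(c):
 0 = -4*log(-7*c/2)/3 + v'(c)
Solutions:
 v(c) = C1 + 4*c*log(-c)/3 + 4*c*(-1 - log(2) + log(7))/3


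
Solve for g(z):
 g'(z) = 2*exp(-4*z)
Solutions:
 g(z) = C1 - exp(-4*z)/2


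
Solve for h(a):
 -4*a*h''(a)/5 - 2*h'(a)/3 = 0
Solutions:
 h(a) = C1 + C2*a^(1/6)


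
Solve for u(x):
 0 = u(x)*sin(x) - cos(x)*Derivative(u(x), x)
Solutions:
 u(x) = C1/cos(x)


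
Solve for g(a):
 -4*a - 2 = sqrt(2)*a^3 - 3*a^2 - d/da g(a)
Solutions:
 g(a) = C1 + sqrt(2)*a^4/4 - a^3 + 2*a^2 + 2*a


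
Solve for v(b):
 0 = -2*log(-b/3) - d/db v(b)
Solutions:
 v(b) = C1 - 2*b*log(-b) + 2*b*(1 + log(3))


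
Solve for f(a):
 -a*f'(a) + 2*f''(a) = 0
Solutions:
 f(a) = C1 + C2*erfi(a/2)


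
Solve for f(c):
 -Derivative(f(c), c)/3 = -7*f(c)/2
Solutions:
 f(c) = C1*exp(21*c/2)


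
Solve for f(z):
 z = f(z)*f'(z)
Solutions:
 f(z) = -sqrt(C1 + z^2)
 f(z) = sqrt(C1 + z^2)


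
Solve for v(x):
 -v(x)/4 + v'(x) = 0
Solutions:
 v(x) = C1*exp(x/4)


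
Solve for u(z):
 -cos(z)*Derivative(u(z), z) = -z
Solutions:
 u(z) = C1 + Integral(z/cos(z), z)


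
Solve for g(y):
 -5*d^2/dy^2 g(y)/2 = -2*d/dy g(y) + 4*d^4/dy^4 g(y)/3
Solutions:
 g(y) = C1 + C2*exp(2^(1/3)*y*(-(24 + sqrt(826))^(1/3) + 5*2^(1/3)/(24 + sqrt(826))^(1/3))/8)*sin(2^(1/3)*sqrt(3)*y*(5*2^(1/3)/(24 + sqrt(826))^(1/3) + (24 + sqrt(826))^(1/3))/8) + C3*exp(2^(1/3)*y*(-(24 + sqrt(826))^(1/3) + 5*2^(1/3)/(24 + sqrt(826))^(1/3))/8)*cos(2^(1/3)*sqrt(3)*y*(5*2^(1/3)/(24 + sqrt(826))^(1/3) + (24 + sqrt(826))^(1/3))/8) + C4*exp(-2^(1/3)*y*(-(24 + sqrt(826))^(1/3) + 5*2^(1/3)/(24 + sqrt(826))^(1/3))/4)


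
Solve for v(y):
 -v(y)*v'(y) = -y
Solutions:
 v(y) = -sqrt(C1 + y^2)
 v(y) = sqrt(C1 + y^2)


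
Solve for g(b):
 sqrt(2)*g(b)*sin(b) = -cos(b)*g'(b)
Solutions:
 g(b) = C1*cos(b)^(sqrt(2))


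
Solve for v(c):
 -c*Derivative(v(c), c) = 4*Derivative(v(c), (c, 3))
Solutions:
 v(c) = C1 + Integral(C2*airyai(-2^(1/3)*c/2) + C3*airybi(-2^(1/3)*c/2), c)


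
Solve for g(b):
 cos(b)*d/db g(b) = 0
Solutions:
 g(b) = C1


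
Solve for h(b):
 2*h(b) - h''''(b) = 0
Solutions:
 h(b) = C1*exp(-2^(1/4)*b) + C2*exp(2^(1/4)*b) + C3*sin(2^(1/4)*b) + C4*cos(2^(1/4)*b)


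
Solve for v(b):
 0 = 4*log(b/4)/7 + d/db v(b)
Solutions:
 v(b) = C1 - 4*b*log(b)/7 + 4*b/7 + 8*b*log(2)/7


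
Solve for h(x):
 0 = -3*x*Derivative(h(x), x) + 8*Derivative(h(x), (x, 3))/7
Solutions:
 h(x) = C1 + Integral(C2*airyai(21^(1/3)*x/2) + C3*airybi(21^(1/3)*x/2), x)


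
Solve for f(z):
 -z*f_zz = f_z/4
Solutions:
 f(z) = C1 + C2*z^(3/4)


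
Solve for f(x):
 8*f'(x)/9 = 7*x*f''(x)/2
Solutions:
 f(x) = C1 + C2*x^(79/63)


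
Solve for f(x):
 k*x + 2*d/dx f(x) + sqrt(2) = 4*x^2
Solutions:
 f(x) = C1 - k*x^2/4 + 2*x^3/3 - sqrt(2)*x/2


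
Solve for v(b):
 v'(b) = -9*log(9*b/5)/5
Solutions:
 v(b) = C1 - 9*b*log(b)/5 - 18*b*log(3)/5 + 9*b/5 + 9*b*log(5)/5


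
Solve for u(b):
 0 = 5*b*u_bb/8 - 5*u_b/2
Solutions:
 u(b) = C1 + C2*b^5


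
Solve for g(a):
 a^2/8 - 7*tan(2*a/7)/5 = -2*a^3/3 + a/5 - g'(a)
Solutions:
 g(a) = C1 - a^4/6 - a^3/24 + a^2/10 - 49*log(cos(2*a/7))/10


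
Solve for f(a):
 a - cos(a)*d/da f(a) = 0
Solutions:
 f(a) = C1 + Integral(a/cos(a), a)


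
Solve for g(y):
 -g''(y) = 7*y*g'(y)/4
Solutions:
 g(y) = C1 + C2*erf(sqrt(14)*y/4)


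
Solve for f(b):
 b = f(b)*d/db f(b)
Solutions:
 f(b) = -sqrt(C1 + b^2)
 f(b) = sqrt(C1 + b^2)


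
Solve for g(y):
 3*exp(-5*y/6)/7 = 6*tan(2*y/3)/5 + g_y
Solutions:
 g(y) = C1 - 9*log(tan(2*y/3)^2 + 1)/10 - 18*exp(-5*y/6)/35


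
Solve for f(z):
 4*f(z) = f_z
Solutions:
 f(z) = C1*exp(4*z)


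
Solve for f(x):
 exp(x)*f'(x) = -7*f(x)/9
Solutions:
 f(x) = C1*exp(7*exp(-x)/9)


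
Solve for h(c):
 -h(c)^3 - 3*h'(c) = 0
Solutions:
 h(c) = -sqrt(6)*sqrt(-1/(C1 - c))/2
 h(c) = sqrt(6)*sqrt(-1/(C1 - c))/2


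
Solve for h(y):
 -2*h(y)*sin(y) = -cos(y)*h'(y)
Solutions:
 h(y) = C1/cos(y)^2


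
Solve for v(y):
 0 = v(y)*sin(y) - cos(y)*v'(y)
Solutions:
 v(y) = C1/cos(y)


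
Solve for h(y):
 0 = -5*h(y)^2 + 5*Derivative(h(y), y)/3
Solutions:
 h(y) = -1/(C1 + 3*y)


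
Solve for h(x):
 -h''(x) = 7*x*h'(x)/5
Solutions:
 h(x) = C1 + C2*erf(sqrt(70)*x/10)


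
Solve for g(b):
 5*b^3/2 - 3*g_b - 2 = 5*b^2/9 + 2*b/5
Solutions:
 g(b) = C1 + 5*b^4/24 - 5*b^3/81 - b^2/15 - 2*b/3


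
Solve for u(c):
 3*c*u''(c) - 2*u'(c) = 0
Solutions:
 u(c) = C1 + C2*c^(5/3)


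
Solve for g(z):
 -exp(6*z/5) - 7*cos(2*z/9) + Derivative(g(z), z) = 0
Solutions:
 g(z) = C1 + 5*exp(6*z/5)/6 + 63*sin(2*z/9)/2


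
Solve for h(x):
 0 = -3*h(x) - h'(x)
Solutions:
 h(x) = C1*exp(-3*x)


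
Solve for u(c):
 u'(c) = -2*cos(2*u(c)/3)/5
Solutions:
 2*c/5 - 3*log(sin(2*u(c)/3) - 1)/4 + 3*log(sin(2*u(c)/3) + 1)/4 = C1


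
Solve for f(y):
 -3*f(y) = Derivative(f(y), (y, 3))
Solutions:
 f(y) = C3*exp(-3^(1/3)*y) + (C1*sin(3^(5/6)*y/2) + C2*cos(3^(5/6)*y/2))*exp(3^(1/3)*y/2)


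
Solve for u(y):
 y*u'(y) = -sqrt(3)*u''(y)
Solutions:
 u(y) = C1 + C2*erf(sqrt(2)*3^(3/4)*y/6)


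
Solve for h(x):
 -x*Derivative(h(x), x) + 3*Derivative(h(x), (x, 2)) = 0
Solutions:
 h(x) = C1 + C2*erfi(sqrt(6)*x/6)


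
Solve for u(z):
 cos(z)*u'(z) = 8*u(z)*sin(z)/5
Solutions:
 u(z) = C1/cos(z)^(8/5)


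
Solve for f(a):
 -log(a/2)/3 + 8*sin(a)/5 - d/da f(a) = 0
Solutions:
 f(a) = C1 - a*log(a)/3 + a*log(2)/3 + a/3 - 8*cos(a)/5


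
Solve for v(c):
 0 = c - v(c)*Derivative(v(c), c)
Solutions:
 v(c) = -sqrt(C1 + c^2)
 v(c) = sqrt(C1 + c^2)


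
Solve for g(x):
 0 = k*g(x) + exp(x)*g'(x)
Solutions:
 g(x) = C1*exp(k*exp(-x))


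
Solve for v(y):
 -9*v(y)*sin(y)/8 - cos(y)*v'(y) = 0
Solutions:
 v(y) = C1*cos(y)^(9/8)


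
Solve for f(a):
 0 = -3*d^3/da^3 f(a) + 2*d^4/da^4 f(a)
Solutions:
 f(a) = C1 + C2*a + C3*a^2 + C4*exp(3*a/2)


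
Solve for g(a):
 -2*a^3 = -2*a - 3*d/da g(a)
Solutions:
 g(a) = C1 + a^4/6 - a^2/3


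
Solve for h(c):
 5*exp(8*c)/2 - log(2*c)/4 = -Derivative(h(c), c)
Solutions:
 h(c) = C1 + c*log(c)/4 + c*(-1 + log(2))/4 - 5*exp(8*c)/16


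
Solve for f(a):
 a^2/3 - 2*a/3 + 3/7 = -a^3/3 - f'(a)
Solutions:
 f(a) = C1 - a^4/12 - a^3/9 + a^2/3 - 3*a/7


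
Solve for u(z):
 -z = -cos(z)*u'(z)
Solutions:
 u(z) = C1 + Integral(z/cos(z), z)


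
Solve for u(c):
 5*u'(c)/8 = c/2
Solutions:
 u(c) = C1 + 2*c^2/5


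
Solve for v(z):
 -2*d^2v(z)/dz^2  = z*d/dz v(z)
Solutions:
 v(z) = C1 + C2*erf(z/2)


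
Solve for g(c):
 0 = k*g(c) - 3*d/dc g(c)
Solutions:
 g(c) = C1*exp(c*k/3)


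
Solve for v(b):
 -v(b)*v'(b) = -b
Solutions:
 v(b) = -sqrt(C1 + b^2)
 v(b) = sqrt(C1 + b^2)


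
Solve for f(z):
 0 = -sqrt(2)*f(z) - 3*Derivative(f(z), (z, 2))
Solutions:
 f(z) = C1*sin(2^(1/4)*sqrt(3)*z/3) + C2*cos(2^(1/4)*sqrt(3)*z/3)


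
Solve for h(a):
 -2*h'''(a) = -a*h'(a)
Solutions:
 h(a) = C1 + Integral(C2*airyai(2^(2/3)*a/2) + C3*airybi(2^(2/3)*a/2), a)


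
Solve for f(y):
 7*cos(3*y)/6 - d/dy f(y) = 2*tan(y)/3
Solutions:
 f(y) = C1 + 2*log(cos(y))/3 + 7*sin(3*y)/18


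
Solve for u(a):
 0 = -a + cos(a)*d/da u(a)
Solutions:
 u(a) = C1 + Integral(a/cos(a), a)


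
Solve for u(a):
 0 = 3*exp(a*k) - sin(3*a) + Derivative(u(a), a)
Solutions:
 u(a) = C1 - cos(3*a)/3 - 3*exp(a*k)/k


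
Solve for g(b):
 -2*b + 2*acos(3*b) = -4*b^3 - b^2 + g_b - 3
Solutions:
 g(b) = C1 + b^4 + b^3/3 - b^2 + 2*b*acos(3*b) + 3*b - 2*sqrt(1 - 9*b^2)/3


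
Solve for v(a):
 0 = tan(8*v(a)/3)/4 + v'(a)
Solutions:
 v(a) = -3*asin(C1*exp(-2*a/3))/8 + 3*pi/8
 v(a) = 3*asin(C1*exp(-2*a/3))/8


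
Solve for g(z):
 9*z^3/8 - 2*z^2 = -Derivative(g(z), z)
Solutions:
 g(z) = C1 - 9*z^4/32 + 2*z^3/3


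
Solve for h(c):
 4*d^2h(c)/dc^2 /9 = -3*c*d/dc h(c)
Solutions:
 h(c) = C1 + C2*erf(3*sqrt(6)*c/4)


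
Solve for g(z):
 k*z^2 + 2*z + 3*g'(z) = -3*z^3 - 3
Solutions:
 g(z) = C1 - k*z^3/9 - z^4/4 - z^2/3 - z


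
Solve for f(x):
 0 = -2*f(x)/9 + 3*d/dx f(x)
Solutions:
 f(x) = C1*exp(2*x/27)


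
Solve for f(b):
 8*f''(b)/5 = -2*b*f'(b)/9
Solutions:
 f(b) = C1 + C2*erf(sqrt(10)*b/12)


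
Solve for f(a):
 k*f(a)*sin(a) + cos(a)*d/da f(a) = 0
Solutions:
 f(a) = C1*exp(k*log(cos(a)))


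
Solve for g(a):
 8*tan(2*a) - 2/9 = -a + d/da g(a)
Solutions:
 g(a) = C1 + a^2/2 - 2*a/9 - 4*log(cos(2*a))


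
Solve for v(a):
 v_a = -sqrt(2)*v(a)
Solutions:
 v(a) = C1*exp(-sqrt(2)*a)


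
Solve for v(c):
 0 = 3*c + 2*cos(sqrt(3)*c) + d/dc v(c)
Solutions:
 v(c) = C1 - 3*c^2/2 - 2*sqrt(3)*sin(sqrt(3)*c)/3


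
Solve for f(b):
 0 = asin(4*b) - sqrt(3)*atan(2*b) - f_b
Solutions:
 f(b) = C1 + b*asin(4*b) + sqrt(1 - 16*b^2)/4 - sqrt(3)*(b*atan(2*b) - log(4*b^2 + 1)/4)


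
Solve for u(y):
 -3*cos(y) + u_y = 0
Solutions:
 u(y) = C1 + 3*sin(y)


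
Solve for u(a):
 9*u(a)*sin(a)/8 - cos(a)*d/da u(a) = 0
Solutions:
 u(a) = C1/cos(a)^(9/8)


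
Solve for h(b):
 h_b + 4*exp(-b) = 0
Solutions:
 h(b) = C1 + 4*exp(-b)


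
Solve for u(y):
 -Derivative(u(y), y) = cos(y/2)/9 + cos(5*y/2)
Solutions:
 u(y) = C1 - 2*sin(y/2)/9 - 2*sin(5*y/2)/5


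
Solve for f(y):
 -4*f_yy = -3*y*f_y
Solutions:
 f(y) = C1 + C2*erfi(sqrt(6)*y/4)


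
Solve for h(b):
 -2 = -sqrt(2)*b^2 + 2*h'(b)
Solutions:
 h(b) = C1 + sqrt(2)*b^3/6 - b


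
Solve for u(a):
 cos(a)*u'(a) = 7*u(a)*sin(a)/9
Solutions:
 u(a) = C1/cos(a)^(7/9)


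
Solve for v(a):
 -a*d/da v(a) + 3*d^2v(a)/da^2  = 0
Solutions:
 v(a) = C1 + C2*erfi(sqrt(6)*a/6)


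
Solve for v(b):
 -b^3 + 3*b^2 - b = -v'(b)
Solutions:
 v(b) = C1 + b^4/4 - b^3 + b^2/2


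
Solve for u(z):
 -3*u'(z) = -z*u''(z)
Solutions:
 u(z) = C1 + C2*z^4


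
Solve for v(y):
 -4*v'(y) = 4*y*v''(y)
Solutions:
 v(y) = C1 + C2*log(y)


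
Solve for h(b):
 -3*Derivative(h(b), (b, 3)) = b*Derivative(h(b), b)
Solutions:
 h(b) = C1 + Integral(C2*airyai(-3^(2/3)*b/3) + C3*airybi(-3^(2/3)*b/3), b)


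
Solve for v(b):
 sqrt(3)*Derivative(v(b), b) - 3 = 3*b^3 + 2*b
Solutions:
 v(b) = C1 + sqrt(3)*b^4/4 + sqrt(3)*b^2/3 + sqrt(3)*b


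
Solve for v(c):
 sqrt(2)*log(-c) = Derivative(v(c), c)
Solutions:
 v(c) = C1 + sqrt(2)*c*log(-c) - sqrt(2)*c


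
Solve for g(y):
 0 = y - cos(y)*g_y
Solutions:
 g(y) = C1 + Integral(y/cos(y), y)


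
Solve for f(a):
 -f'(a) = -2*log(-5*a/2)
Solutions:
 f(a) = C1 + 2*a*log(-a) + 2*a*(-1 - log(2) + log(5))


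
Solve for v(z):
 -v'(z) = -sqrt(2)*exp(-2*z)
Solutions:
 v(z) = C1 - sqrt(2)*exp(-2*z)/2


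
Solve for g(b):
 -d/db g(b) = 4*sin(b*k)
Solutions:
 g(b) = C1 + 4*cos(b*k)/k


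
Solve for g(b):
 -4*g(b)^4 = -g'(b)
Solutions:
 g(b) = (-1/(C1 + 12*b))^(1/3)
 g(b) = (-1/(C1 + 4*b))^(1/3)*(-3^(2/3) - 3*3^(1/6)*I)/6
 g(b) = (-1/(C1 + 4*b))^(1/3)*(-3^(2/3) + 3*3^(1/6)*I)/6


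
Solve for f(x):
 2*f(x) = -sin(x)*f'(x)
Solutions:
 f(x) = C1*(cos(x) + 1)/(cos(x) - 1)


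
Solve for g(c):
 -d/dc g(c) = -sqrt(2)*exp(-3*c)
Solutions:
 g(c) = C1 - sqrt(2)*exp(-3*c)/3


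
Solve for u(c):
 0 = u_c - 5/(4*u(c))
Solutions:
 u(c) = -sqrt(C1 + 10*c)/2
 u(c) = sqrt(C1 + 10*c)/2


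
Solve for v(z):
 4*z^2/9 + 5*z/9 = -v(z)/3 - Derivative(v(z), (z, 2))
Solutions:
 v(z) = C1*sin(sqrt(3)*z/3) + C2*cos(sqrt(3)*z/3) - 4*z^2/3 - 5*z/3 + 8


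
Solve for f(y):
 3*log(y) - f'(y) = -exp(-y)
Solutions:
 f(y) = C1 + 3*y*log(y) - 3*y - exp(-y)


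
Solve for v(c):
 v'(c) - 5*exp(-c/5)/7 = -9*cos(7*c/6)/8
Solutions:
 v(c) = C1 - 27*sin(7*c/6)/28 - 25*exp(-c/5)/7


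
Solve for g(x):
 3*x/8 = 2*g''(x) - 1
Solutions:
 g(x) = C1 + C2*x + x^3/32 + x^2/4


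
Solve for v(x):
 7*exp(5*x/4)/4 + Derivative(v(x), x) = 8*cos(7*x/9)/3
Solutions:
 v(x) = C1 - 7*exp(5*x/4)/5 + 24*sin(7*x/9)/7


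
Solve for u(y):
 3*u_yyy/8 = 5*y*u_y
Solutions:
 u(y) = C1 + Integral(C2*airyai(2*3^(2/3)*5^(1/3)*y/3) + C3*airybi(2*3^(2/3)*5^(1/3)*y/3), y)


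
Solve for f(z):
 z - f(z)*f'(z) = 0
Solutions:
 f(z) = -sqrt(C1 + z^2)
 f(z) = sqrt(C1 + z^2)


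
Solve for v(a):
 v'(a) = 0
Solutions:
 v(a) = C1


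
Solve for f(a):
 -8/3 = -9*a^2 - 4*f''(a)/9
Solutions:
 f(a) = C1 + C2*a - 27*a^4/16 + 3*a^2


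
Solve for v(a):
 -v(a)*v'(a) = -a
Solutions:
 v(a) = -sqrt(C1 + a^2)
 v(a) = sqrt(C1 + a^2)


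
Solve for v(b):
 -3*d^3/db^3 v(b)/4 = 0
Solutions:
 v(b) = C1 + C2*b + C3*b^2


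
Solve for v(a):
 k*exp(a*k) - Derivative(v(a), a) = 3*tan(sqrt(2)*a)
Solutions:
 v(a) = C1 + k*Piecewise((exp(a*k)/k, Ne(k, 0)), (a, True)) + 3*sqrt(2)*log(cos(sqrt(2)*a))/2


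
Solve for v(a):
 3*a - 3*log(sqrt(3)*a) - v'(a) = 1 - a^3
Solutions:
 v(a) = C1 + a^4/4 + 3*a^2/2 - 3*a*log(a) - 3*a*log(3)/2 + 2*a


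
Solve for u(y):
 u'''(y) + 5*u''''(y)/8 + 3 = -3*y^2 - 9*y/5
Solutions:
 u(y) = C1 + C2*y + C3*y^2 + C4*exp(-8*y/5) - y^5/20 + 13*y^4/160 - 45*y^3/64


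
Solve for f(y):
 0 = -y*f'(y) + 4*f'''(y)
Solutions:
 f(y) = C1 + Integral(C2*airyai(2^(1/3)*y/2) + C3*airybi(2^(1/3)*y/2), y)


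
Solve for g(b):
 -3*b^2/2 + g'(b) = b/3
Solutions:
 g(b) = C1 + b^3/2 + b^2/6


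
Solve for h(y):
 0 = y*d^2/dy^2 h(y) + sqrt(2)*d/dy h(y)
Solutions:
 h(y) = C1 + C2*y^(1 - sqrt(2))


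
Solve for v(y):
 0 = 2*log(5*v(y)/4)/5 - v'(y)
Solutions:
 5*Integral(1/(-log(_y) - log(5) + 2*log(2)), (_y, v(y)))/2 = C1 - y


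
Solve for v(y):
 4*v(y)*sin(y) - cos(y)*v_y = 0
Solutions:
 v(y) = C1/cos(y)^4


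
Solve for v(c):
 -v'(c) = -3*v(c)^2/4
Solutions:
 v(c) = -4/(C1 + 3*c)


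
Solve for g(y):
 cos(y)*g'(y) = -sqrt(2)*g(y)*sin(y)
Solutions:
 g(y) = C1*cos(y)^(sqrt(2))


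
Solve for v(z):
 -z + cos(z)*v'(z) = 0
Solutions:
 v(z) = C1 + Integral(z/cos(z), z)


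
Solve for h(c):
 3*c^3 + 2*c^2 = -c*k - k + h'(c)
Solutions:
 h(c) = C1 + 3*c^4/4 + 2*c^3/3 + c^2*k/2 + c*k


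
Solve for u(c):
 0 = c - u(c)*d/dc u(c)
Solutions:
 u(c) = -sqrt(C1 + c^2)
 u(c) = sqrt(C1 + c^2)


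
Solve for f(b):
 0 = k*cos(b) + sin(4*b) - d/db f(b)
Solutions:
 f(b) = C1 + k*sin(b) - cos(4*b)/4


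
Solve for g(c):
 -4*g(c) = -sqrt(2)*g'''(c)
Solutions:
 g(c) = C3*exp(sqrt(2)*c) + (C1*sin(sqrt(6)*c/2) + C2*cos(sqrt(6)*c/2))*exp(-sqrt(2)*c/2)


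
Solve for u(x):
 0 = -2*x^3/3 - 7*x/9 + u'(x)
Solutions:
 u(x) = C1 + x^4/6 + 7*x^2/18


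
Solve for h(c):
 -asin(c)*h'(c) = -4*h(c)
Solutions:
 h(c) = C1*exp(4*Integral(1/asin(c), c))


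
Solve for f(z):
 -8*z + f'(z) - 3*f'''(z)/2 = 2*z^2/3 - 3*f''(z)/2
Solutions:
 f(z) = C1 + C2*exp(z*(3 - sqrt(33))/6) + C3*exp(z*(3 + sqrt(33))/6) + 2*z^3/9 + 3*z^2 - 7*z


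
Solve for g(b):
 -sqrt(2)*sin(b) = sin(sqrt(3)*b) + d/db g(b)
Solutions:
 g(b) = C1 + sqrt(2)*cos(b) + sqrt(3)*cos(sqrt(3)*b)/3


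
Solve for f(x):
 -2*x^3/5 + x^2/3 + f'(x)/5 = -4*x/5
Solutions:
 f(x) = C1 + x^4/2 - 5*x^3/9 - 2*x^2


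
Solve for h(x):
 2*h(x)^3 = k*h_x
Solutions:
 h(x) = -sqrt(2)*sqrt(-k/(C1*k + 2*x))/2
 h(x) = sqrt(2)*sqrt(-k/(C1*k + 2*x))/2


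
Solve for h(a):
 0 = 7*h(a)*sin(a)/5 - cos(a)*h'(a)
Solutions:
 h(a) = C1/cos(a)^(7/5)


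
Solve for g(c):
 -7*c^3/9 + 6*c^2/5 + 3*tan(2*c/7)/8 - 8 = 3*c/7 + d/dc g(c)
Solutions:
 g(c) = C1 - 7*c^4/36 + 2*c^3/5 - 3*c^2/14 - 8*c - 21*log(cos(2*c/7))/16


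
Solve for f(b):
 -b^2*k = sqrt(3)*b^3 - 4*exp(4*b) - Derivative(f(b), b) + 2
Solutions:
 f(b) = C1 + sqrt(3)*b^4/4 + b^3*k/3 + 2*b - exp(4*b)
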